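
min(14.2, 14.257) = 14.2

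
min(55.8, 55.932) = 55.8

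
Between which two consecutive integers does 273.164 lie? 273 and 274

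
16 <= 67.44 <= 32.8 False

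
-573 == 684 False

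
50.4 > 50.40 False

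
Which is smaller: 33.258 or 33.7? 33.258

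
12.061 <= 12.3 True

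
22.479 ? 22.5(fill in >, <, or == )<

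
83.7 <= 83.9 True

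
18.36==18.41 False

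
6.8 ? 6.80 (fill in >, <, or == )==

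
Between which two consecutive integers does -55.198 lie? -56 and -55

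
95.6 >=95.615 False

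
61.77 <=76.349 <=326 True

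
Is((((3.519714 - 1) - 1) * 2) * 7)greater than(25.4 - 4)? No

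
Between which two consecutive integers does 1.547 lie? 1 and 2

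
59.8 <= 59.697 False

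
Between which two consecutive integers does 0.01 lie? 0 and 1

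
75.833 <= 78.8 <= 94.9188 True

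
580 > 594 False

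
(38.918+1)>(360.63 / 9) False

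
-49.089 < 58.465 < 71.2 True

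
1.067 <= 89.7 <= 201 True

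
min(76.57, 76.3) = 76.3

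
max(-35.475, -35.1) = -35.1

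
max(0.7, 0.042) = 0.7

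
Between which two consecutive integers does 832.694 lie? 832 and 833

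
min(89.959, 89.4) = 89.4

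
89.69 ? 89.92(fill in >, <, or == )<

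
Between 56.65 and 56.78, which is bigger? 56.78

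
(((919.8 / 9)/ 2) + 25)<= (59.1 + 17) True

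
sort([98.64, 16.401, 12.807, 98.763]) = [12.807, 16.401, 98.64, 98.763]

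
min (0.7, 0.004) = 0.004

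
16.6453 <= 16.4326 False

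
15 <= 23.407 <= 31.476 True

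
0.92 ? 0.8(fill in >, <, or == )>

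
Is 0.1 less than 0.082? No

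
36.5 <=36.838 True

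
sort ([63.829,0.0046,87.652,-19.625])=[-19.625,0.0046,63.829,87.652]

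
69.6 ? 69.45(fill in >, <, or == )>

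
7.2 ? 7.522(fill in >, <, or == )<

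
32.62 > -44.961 True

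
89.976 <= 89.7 False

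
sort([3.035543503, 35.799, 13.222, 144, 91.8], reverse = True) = [144, 91.8, 35.799, 13.222, 3.035543503]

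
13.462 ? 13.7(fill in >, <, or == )<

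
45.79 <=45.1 False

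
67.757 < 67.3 False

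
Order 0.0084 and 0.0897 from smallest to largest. 0.0084, 0.0897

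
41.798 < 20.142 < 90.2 False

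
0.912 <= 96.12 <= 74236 True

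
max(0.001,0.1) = 0.1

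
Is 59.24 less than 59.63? Yes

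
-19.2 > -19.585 True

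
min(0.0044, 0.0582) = 0.0044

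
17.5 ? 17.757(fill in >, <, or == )<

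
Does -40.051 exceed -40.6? Yes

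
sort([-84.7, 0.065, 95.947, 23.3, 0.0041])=[-84.7, 0.0041, 0.065, 23.3, 95.947]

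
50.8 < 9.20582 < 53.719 False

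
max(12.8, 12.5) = 12.8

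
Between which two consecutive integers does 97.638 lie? 97 and 98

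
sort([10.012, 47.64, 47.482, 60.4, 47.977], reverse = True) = [60.4, 47.977, 47.64, 47.482, 10.012]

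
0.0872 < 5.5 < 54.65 True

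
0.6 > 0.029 True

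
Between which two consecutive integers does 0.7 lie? 0 and 1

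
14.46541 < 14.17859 False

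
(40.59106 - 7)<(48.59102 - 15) False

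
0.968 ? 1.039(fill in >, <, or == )<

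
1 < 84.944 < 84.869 False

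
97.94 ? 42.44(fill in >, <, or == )>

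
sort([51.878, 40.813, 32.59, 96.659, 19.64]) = [19.64, 32.59, 40.813, 51.878, 96.659]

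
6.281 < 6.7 True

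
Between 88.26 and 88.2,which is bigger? 88.26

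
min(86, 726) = 86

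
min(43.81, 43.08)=43.08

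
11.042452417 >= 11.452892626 False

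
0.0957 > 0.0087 True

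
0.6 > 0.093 True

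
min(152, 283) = 152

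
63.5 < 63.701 True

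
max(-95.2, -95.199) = -95.199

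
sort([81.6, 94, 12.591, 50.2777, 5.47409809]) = [5.47409809, 12.591, 50.2777, 81.6, 94]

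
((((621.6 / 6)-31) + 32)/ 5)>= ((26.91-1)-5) True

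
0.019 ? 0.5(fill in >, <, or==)<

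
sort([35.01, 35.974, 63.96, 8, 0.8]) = [0.8, 8, 35.01, 35.974, 63.96]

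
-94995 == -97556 False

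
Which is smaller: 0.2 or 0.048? 0.048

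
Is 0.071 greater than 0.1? No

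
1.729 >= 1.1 True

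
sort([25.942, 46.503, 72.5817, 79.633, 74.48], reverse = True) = [79.633, 74.48, 72.5817, 46.503, 25.942]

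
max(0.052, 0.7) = 0.7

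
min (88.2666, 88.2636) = 88.2636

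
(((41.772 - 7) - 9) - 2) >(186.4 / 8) True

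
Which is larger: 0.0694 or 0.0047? 0.0694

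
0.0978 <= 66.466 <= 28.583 False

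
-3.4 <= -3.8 False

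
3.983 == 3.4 False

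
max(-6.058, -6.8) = -6.058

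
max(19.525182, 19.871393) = 19.871393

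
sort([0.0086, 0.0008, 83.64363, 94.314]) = [0.0008, 0.0086, 83.64363, 94.314]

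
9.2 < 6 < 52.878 False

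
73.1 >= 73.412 False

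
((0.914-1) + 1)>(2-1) False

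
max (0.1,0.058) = 0.1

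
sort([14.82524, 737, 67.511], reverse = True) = [737, 67.511, 14.82524]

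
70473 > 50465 True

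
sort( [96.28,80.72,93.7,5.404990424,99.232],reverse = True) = [99.232,96.28,93.7,80.72,5.404990424]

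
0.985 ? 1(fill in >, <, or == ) <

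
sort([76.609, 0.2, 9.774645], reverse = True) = [76.609, 9.774645, 0.2]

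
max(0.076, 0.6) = 0.6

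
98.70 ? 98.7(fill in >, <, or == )==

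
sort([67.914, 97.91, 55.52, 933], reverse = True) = [933, 97.91, 67.914, 55.52]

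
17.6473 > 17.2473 True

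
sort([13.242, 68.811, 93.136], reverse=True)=[93.136, 68.811, 13.242]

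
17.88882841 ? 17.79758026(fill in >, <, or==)>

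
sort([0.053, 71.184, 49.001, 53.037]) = [0.053, 49.001, 53.037, 71.184]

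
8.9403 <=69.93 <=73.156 True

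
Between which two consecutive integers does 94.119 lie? 94 and 95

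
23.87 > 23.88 False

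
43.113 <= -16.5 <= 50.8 False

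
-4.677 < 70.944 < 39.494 False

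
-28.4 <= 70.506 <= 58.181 False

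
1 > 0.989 True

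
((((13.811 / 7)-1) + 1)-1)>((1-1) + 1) False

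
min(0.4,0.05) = 0.05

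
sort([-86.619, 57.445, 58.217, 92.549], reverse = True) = [92.549, 58.217, 57.445, -86.619]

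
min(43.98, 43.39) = 43.39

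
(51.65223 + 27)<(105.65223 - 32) False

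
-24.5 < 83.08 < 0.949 False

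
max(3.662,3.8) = 3.8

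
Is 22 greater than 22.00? No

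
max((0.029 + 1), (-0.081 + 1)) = 1.029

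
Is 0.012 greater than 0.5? No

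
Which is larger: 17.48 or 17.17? 17.48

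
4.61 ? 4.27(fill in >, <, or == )>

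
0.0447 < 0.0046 False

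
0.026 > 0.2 False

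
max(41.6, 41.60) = 41.60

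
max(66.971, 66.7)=66.971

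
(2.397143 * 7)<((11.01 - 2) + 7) False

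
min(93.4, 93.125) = 93.125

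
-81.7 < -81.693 True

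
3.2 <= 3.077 False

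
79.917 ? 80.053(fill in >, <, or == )<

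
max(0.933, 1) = 1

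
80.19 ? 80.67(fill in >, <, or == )<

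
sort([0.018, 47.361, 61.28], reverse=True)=[61.28, 47.361, 0.018]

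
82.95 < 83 True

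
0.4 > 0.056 True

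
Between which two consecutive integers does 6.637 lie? 6 and 7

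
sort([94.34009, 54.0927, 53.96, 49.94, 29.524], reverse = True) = [94.34009, 54.0927, 53.96, 49.94, 29.524]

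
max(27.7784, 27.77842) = 27.77842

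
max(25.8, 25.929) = 25.929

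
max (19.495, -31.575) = 19.495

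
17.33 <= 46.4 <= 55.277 True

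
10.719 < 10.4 False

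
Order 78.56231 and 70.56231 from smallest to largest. 70.56231, 78.56231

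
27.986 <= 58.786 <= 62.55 True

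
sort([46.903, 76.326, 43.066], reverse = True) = [76.326, 46.903, 43.066]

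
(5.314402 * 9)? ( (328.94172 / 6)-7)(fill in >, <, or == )>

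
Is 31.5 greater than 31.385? Yes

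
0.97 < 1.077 True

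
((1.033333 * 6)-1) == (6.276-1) False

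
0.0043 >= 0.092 False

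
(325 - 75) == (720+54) False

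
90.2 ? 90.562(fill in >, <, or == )<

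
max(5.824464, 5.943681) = 5.943681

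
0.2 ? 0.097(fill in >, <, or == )>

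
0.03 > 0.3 False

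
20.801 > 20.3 True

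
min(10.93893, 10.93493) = 10.93493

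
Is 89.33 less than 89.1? No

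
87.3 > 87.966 False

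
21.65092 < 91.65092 True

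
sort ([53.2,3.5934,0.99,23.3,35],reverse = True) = [53.2,35,23.3,3.5934,0.99]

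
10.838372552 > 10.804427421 True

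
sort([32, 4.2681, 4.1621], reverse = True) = [32, 4.2681, 4.1621]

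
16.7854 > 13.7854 True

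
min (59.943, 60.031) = 59.943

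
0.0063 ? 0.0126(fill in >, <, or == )<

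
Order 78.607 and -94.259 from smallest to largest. -94.259, 78.607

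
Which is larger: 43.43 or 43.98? 43.98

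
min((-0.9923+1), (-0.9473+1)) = 0.0077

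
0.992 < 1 True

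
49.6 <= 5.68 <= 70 False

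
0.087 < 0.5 True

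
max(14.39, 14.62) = 14.62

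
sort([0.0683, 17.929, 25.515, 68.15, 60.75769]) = [0.0683, 17.929, 25.515, 60.75769, 68.15]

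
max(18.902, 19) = 19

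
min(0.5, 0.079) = 0.079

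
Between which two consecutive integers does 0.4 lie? 0 and 1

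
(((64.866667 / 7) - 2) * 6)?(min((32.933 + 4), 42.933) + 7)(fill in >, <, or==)<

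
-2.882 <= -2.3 True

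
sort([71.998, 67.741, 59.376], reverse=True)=[71.998, 67.741, 59.376]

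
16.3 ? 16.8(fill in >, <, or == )<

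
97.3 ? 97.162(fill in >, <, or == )>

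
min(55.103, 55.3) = 55.103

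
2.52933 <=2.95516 True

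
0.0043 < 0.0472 True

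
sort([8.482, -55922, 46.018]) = [-55922, 8.482, 46.018]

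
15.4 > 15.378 True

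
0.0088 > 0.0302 False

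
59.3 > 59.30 False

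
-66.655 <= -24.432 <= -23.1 True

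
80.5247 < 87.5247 True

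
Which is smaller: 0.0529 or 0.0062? 0.0062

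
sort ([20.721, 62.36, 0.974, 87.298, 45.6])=[0.974, 20.721, 45.6, 62.36, 87.298]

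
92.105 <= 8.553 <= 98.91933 False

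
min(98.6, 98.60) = 98.6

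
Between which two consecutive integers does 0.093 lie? 0 and 1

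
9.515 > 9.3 True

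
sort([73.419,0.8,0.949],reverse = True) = [73.419,0.949,0.8]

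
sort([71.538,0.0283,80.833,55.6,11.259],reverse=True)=[80.833,71.538,55.6,11.259,0.0283]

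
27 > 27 False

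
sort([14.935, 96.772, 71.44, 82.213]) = [14.935, 71.44, 82.213, 96.772]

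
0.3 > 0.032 True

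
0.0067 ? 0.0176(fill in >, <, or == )<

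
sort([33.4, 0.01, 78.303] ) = [0.01, 33.4, 78.303]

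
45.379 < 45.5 True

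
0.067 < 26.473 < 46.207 True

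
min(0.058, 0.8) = 0.058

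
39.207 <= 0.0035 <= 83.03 False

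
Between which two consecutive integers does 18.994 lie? 18 and 19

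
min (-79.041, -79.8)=-79.8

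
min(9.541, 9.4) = 9.4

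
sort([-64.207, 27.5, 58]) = [-64.207, 27.5, 58]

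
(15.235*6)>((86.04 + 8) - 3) True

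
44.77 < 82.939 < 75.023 False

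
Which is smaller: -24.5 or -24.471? -24.5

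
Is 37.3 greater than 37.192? Yes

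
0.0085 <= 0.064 True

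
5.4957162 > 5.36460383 True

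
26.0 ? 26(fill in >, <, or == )==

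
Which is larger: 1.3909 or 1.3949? 1.3949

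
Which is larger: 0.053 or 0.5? 0.5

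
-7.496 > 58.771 False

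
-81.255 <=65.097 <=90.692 True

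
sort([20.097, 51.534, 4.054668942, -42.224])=[-42.224, 4.054668942, 20.097, 51.534]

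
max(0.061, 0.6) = 0.6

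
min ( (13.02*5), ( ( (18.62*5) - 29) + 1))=65.1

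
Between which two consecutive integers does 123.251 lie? 123 and 124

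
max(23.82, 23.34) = 23.82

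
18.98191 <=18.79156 False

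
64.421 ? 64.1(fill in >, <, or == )>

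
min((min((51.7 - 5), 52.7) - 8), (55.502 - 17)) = 38.502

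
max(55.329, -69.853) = 55.329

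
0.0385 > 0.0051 True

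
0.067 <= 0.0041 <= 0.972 False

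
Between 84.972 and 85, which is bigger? 85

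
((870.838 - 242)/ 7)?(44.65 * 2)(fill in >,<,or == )>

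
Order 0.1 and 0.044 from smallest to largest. 0.044, 0.1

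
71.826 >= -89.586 True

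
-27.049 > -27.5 True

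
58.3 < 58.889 True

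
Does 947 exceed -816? Yes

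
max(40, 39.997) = 40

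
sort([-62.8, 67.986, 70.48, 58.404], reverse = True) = [70.48, 67.986, 58.404, -62.8]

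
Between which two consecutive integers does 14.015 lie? 14 and 15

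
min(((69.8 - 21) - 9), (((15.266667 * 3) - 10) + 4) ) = 39.8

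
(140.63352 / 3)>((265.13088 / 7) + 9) True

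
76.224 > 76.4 False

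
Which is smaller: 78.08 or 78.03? 78.03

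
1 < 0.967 False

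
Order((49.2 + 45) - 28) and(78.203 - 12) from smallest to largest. ((49.2 + 45) - 28), (78.203 - 12)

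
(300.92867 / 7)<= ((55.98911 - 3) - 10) False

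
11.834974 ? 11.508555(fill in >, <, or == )>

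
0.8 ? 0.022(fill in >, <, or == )>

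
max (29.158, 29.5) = 29.5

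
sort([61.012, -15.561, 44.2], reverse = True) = [61.012, 44.2, -15.561]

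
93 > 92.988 True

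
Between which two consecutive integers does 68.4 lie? 68 and 69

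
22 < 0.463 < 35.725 False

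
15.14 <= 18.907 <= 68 True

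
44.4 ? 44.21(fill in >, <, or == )>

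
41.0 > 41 False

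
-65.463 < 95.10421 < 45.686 False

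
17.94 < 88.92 True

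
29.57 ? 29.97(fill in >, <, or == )<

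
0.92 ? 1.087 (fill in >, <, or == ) <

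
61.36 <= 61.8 True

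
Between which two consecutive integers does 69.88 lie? 69 and 70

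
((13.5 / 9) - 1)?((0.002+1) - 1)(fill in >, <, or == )>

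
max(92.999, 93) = 93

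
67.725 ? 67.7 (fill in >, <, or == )>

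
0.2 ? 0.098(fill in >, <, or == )>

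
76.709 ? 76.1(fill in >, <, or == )>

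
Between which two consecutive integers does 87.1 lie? 87 and 88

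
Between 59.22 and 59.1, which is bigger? 59.22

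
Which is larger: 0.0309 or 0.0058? 0.0309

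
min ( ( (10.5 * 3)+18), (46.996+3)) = 49.5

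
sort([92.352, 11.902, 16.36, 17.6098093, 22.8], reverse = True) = [92.352, 22.8, 17.6098093, 16.36, 11.902]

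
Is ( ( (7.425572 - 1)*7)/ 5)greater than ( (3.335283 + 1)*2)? Yes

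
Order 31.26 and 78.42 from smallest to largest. 31.26,78.42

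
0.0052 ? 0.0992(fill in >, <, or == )<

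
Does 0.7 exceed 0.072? Yes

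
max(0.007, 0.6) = 0.6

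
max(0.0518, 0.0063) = 0.0518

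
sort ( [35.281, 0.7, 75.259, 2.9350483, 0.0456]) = [0.0456, 0.7, 2.9350483, 35.281, 75.259]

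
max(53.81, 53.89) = 53.89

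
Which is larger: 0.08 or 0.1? 0.1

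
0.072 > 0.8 False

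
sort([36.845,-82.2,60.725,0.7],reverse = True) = [60.725,36.845,0.7,-82.2]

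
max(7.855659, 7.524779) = 7.855659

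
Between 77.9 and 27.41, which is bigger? 77.9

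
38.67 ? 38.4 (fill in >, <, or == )>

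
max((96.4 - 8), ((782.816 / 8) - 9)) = 88.852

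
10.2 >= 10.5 False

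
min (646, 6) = 6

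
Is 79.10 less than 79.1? No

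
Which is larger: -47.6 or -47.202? -47.202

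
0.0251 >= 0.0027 True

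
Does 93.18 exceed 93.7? No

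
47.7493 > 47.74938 False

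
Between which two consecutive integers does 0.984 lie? 0 and 1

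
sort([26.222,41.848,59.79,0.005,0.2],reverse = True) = [59.79,41.848,26.222,0.2,0.005]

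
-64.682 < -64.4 True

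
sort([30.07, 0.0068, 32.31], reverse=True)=[32.31, 30.07, 0.0068]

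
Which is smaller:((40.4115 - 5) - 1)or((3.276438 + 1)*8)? ((3.276438 + 1)*8)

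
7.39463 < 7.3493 False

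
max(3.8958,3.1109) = 3.8958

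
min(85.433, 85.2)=85.2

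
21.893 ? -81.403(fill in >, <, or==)>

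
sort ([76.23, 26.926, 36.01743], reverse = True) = [76.23, 36.01743, 26.926]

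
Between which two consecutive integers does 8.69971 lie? 8 and 9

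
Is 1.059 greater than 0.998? Yes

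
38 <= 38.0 True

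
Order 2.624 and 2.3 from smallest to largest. 2.3, 2.624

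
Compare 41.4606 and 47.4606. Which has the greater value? 47.4606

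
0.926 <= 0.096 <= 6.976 False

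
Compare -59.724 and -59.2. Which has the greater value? -59.2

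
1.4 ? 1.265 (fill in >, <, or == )>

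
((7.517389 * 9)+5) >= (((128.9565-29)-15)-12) False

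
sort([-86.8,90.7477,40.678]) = [-86.8,40.678,90.7477]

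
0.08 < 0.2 True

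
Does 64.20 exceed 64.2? No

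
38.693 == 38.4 False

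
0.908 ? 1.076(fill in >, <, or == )<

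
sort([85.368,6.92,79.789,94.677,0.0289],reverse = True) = [94.677,85.368,79.789,6.92,0.0289]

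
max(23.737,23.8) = 23.8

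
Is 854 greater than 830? Yes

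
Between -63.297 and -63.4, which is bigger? -63.297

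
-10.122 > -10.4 True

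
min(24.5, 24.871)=24.5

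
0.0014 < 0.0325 True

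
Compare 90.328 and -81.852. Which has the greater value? 90.328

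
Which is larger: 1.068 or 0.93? 1.068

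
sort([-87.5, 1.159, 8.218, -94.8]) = [-94.8, -87.5, 1.159, 8.218]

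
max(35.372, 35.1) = 35.372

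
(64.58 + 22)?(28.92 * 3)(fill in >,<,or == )<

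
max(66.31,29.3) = 66.31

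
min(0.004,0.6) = 0.004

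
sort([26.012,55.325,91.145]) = [26.012,55.325,91.145]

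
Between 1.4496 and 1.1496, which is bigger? 1.4496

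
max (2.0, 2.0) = 2.0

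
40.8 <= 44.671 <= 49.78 True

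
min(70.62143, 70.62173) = 70.62143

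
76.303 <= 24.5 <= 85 False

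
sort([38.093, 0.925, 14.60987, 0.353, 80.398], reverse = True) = [80.398, 38.093, 14.60987, 0.925, 0.353]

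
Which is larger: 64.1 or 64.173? 64.173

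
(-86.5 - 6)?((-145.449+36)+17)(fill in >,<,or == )<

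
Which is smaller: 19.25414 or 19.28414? 19.25414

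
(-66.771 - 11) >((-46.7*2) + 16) False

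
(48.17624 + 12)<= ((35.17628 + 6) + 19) True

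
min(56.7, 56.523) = 56.523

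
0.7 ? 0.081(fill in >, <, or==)>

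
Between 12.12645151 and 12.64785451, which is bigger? 12.64785451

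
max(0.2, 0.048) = 0.2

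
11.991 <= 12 True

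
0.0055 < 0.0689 True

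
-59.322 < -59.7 False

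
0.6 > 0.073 True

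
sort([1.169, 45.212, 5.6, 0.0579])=[0.0579, 1.169, 5.6, 45.212]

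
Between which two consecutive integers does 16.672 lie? 16 and 17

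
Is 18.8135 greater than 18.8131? Yes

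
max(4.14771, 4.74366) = 4.74366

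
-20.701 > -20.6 False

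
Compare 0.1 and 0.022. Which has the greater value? 0.1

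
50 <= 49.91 False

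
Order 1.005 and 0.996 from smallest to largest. 0.996, 1.005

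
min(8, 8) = 8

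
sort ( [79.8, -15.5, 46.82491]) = [-15.5, 46.82491, 79.8]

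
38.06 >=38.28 False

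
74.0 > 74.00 False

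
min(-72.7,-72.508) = -72.7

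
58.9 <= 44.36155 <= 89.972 False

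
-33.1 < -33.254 False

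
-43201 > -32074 False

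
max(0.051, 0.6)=0.6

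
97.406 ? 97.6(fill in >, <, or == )<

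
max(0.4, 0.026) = 0.4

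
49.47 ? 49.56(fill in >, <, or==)<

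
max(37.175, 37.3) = 37.3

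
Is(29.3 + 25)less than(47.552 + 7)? Yes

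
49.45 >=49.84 False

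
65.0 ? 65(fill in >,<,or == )==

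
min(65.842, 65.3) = 65.3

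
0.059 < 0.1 True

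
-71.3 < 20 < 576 True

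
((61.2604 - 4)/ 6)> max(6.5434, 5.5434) True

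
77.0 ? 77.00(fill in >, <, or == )==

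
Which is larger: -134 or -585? -134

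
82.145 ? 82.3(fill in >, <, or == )<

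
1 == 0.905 False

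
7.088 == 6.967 False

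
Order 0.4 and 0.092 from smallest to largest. 0.092, 0.4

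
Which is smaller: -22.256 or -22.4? -22.4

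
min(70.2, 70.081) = 70.081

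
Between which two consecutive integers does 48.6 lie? 48 and 49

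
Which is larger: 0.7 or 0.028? 0.7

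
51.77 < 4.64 False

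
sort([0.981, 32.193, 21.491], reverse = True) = [32.193, 21.491, 0.981]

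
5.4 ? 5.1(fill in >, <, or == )>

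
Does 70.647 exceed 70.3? Yes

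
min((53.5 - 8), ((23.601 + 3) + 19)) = 45.5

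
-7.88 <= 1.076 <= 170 True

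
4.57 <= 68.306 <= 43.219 False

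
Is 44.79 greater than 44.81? No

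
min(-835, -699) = -835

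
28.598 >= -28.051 True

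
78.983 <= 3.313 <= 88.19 False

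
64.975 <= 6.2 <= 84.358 False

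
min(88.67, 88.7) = 88.67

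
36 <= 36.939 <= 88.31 True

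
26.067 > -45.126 True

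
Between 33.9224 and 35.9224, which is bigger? 35.9224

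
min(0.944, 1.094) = 0.944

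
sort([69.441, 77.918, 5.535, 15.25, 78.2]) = [5.535, 15.25, 69.441, 77.918, 78.2]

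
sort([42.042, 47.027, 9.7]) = [9.7, 42.042, 47.027]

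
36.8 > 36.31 True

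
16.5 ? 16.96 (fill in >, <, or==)<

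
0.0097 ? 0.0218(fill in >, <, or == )<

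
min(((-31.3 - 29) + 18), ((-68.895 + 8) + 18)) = -42.895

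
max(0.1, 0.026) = 0.1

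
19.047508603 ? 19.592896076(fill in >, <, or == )<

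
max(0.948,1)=1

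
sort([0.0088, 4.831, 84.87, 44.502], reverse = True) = [84.87, 44.502, 4.831, 0.0088]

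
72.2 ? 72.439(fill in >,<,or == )<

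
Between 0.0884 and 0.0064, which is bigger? 0.0884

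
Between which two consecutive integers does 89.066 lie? 89 and 90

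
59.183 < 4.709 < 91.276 False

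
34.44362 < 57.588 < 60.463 True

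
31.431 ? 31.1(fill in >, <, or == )>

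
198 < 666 True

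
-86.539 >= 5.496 False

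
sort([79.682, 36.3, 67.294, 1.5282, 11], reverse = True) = [79.682, 67.294, 36.3, 11, 1.5282]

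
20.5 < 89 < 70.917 False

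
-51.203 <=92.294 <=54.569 False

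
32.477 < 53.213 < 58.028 True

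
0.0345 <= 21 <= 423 True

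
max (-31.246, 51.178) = 51.178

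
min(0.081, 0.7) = 0.081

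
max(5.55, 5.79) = 5.79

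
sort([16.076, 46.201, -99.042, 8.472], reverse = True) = [46.201, 16.076, 8.472, -99.042]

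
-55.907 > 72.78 False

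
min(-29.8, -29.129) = -29.8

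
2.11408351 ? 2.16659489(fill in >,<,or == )<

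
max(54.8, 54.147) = 54.8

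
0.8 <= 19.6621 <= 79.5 True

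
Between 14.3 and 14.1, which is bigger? 14.3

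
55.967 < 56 True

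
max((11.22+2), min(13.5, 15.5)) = 13.5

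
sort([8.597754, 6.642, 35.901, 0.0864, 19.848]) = [0.0864, 6.642, 8.597754, 19.848, 35.901]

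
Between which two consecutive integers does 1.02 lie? 1 and 2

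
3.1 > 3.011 True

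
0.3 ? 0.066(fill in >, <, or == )>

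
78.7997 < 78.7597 False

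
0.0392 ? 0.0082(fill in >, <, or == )>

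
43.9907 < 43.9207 False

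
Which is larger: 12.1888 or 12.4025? 12.4025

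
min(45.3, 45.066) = 45.066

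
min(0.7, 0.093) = 0.093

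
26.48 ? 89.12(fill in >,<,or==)<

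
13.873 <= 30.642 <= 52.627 True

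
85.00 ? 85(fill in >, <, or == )==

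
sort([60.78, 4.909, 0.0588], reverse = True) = [60.78, 4.909, 0.0588]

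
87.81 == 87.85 False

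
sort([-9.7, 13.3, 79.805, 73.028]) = [-9.7, 13.3, 73.028, 79.805]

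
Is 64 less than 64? No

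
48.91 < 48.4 False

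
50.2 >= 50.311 False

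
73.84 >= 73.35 True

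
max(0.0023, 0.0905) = 0.0905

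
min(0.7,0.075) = 0.075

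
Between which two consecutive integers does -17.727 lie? -18 and -17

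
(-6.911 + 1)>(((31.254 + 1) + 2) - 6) False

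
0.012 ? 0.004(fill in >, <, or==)>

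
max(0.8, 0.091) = 0.8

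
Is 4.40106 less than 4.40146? Yes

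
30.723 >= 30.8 False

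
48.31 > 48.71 False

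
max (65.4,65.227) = 65.4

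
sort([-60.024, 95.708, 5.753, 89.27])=[-60.024, 5.753, 89.27, 95.708]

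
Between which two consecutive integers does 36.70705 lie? 36 and 37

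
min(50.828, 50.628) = 50.628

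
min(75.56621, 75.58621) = 75.56621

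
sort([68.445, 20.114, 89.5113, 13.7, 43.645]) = [13.7, 20.114, 43.645, 68.445, 89.5113]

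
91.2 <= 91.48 True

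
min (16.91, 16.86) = 16.86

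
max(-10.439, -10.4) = -10.4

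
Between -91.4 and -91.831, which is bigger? -91.4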